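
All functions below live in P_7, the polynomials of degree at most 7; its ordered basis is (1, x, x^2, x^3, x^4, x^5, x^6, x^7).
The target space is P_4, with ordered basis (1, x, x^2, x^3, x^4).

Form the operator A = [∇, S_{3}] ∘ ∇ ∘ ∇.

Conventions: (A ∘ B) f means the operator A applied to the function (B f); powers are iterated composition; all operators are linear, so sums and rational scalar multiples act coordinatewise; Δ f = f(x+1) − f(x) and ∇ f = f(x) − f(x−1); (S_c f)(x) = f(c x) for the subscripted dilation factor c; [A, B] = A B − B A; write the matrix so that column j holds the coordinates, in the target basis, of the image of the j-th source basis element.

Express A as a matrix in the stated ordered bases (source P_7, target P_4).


the matrix is [[0, 0, 0, 12, -144, 1140, -7560, 45612]; [0, 0, 0, 0, 144, -2160, 20520, -158760]; [0, 0, 0, 0, 0, 1080, -19440, 215460]; [0, 0, 0, 0, 0, 0, 6480, -136080]; [0, 0, 0, 0, 0, 0, 0, 34020]] (rows listed top to bottom)

image of 1: 0
image of x: 0
image of x^2: 0
image of x^3: 12
image of x^4: 144x - 144
image of x^5: 1080x^2 - 2160x + 1140
image of x^6: 6480x^3 - 19440x^2 + 20520x - 7560
image of x^7: 34020x^4 - 136080x^3 + 215460x^2 - 158760x + 45612
each image's coordinates form column j of the matrix


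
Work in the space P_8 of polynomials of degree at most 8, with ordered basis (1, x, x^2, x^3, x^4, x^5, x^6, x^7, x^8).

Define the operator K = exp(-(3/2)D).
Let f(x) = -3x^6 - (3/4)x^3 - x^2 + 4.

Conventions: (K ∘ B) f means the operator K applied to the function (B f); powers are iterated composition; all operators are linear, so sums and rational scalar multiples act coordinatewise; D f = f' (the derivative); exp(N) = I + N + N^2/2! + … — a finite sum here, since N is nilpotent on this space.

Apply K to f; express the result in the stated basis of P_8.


the image equals g(x) = -3x^6 + 27x^5 - (405/4)x^4 + (807/4)x^3 - (3607/16)x^2 + (1077/8)x - 1913/64

order-1 term: 27x^5 + (27/8)x^2 + 3x
order-2 term: -(405/4)x^4 - (81/16)x - 9/4
order-3 term: (405/2)x^3 + 81/32
order-4 term: -(3645/16)x^2
order-5 term: (2187/16)x
order-6 term: -2187/64
the series for exp(-(3/2)D) f terminates at order 6
exp(-(3/2)D) f = -3x^6 + 27x^5 - (405/4)x^4 + (807/4)x^3 - (3607/16)x^2 + (1077/8)x - 1913/64


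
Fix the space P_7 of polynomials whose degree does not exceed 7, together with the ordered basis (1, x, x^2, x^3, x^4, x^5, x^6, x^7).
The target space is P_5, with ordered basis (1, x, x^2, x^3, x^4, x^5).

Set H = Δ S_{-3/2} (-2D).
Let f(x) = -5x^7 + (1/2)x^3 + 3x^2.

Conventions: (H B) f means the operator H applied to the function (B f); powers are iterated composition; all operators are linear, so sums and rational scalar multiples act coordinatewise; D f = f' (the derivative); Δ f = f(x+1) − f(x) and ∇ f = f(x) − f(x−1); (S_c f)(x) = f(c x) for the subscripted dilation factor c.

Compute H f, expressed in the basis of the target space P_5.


the image equals g(x) = (76545/16)x^5 + (382725/32)x^4 + (127575/8)x^3 + (382725/32)x^2 + (76329/16)x + 25875/32

D f = -35x^6 + (3/2)x^2 + 6x
(-2D) f = 70x^6 - 3x^2 - 12x
S_{-3/2} (-2D) f = (25515/32)x^6 - (27/4)x^2 + 18x
Δ S_{-3/2} (-2D) f = (76545/16)x^5 + (382725/32)x^4 + (127575/8)x^3 + (382725/32)x^2 + (76329/16)x + 25875/32


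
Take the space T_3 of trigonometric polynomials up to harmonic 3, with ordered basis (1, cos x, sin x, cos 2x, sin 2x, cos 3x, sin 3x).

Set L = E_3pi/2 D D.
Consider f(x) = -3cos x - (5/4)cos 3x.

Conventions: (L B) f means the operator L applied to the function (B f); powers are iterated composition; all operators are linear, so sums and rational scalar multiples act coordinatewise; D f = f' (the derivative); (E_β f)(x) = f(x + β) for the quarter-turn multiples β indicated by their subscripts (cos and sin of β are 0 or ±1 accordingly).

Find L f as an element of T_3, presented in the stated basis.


the image equals g(x) = 3sin x - (45/4)sin 3x

D f = 3sin x + (15/4)sin 3x
D D f = 3cos x + (45/4)cos 3x
E_3pi/2 D D f = 3sin x - (45/4)sin 3x


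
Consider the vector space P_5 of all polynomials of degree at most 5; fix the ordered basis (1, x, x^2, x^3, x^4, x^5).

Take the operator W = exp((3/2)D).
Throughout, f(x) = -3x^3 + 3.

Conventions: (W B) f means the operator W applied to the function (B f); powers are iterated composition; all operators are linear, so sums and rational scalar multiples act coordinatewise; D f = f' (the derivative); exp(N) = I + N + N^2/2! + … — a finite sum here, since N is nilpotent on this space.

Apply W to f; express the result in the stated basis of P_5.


the result is g(x) = -3x^3 - (27/2)x^2 - (81/4)x - 57/8

order-1 term: -(27/2)x^2
order-2 term: -(81/4)x
order-3 term: -81/8
the series for exp((3/2)D) f terminates at order 3
exp((3/2)D) f = -3x^3 - (27/2)x^2 - (81/4)x - 57/8


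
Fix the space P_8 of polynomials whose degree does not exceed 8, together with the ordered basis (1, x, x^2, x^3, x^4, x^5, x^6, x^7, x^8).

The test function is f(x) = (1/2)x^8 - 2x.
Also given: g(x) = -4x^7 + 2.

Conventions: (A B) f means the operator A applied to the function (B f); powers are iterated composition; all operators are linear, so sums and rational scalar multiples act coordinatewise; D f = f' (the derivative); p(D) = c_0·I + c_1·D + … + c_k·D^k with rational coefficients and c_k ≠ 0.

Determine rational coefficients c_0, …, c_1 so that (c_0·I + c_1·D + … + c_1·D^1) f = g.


c_0 = 0, c_1 = -1

D^0 f = (1/2)x^8 - 2x
D^1 f = 4x^7 - 2
matching coefficients of g against c_0 f + c_1 Df + … from the top degree down determines the c_i
solution: c_0 = 0, c_1 = -1


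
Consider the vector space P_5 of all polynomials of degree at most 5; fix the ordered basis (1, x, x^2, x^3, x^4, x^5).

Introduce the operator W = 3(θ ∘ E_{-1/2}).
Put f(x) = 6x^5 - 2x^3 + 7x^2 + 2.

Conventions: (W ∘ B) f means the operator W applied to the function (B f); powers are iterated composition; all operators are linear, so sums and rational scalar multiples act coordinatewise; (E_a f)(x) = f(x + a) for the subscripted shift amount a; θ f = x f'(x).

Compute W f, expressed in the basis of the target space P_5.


E_{-1/2} f = 6x^5 - 15x^4 + 13x^3 + (5/2)x^2 - (53/8)x + 61/16
θ E_{-1/2} f = 30x^5 - 60x^4 + 39x^3 + 5x^2 - (53/8)x
(3(θ ∘ E_{-1/2})) f = 90x^5 - 180x^4 + 117x^3 + 15x^2 - (159/8)x

the image equals g(x) = 90x^5 - 180x^4 + 117x^3 + 15x^2 - (159/8)x


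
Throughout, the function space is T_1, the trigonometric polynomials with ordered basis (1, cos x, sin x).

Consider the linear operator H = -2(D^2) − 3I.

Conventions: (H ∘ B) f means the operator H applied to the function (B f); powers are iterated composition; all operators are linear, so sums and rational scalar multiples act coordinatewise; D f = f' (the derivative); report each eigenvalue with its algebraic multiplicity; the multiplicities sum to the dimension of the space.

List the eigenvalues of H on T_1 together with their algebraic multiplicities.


image of 1: -3
image of cos x: -cos x
image of sin x: -sin x
the matrix is diagonal; its diagonal is (-3, -1, -1)
for a triangular matrix the eigenvalues are the diagonal entries, with algebraic multiplicity their repetition count

λ = -3 (multiplicity 1), λ = -1 (multiplicity 2)


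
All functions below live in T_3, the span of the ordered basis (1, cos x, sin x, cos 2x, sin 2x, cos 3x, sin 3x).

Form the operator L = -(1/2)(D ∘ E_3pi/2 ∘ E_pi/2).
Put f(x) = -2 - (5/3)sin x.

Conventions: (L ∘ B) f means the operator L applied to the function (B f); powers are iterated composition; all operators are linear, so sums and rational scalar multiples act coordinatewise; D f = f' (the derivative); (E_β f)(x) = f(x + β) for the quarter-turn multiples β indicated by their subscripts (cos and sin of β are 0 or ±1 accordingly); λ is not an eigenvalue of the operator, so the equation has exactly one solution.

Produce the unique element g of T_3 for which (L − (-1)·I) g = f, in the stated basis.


g(x) = -2 - (2/3)cos x - (4/3)sin x

write g with unknown coordinates in the stated basis and equate coefficients in (L − (-1)·I) g = f
solving from the highest basis element down gives g = -2 - (2/3)cos x - (4/3)sin x
check: L g = (2/3)cos x - (1/3)sin x
so L g − (-1)·g = -2 - (5/3)sin x = f ✓


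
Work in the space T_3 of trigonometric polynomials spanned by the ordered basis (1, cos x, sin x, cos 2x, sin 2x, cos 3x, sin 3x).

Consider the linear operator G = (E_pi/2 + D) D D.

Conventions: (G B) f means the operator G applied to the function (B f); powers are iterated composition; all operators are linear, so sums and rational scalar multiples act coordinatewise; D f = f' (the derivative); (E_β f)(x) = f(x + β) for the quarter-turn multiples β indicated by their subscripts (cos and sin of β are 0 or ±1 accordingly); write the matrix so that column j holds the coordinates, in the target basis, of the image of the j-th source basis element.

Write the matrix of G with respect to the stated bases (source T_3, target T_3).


image of 1: 0
image of cos x: 2sin x
image of sin x: -2cos x
image of cos 2x: 4cos 2x + 8sin 2x
image of sin 2x: -8cos 2x + 4sin 2x
image of cos 3x: 18sin 3x
image of sin 3x: -18cos 3x
each image's coordinates form column j of the matrix

the matrix is [[0, 0, 0, 0, 0, 0, 0]; [0, 0, -2, 0, 0, 0, 0]; [0, 2, 0, 0, 0, 0, 0]; [0, 0, 0, 4, -8, 0, 0]; [0, 0, 0, 8, 4, 0, 0]; [0, 0, 0, 0, 0, 0, -18]; [0, 0, 0, 0, 0, 18, 0]] (rows listed top to bottom)


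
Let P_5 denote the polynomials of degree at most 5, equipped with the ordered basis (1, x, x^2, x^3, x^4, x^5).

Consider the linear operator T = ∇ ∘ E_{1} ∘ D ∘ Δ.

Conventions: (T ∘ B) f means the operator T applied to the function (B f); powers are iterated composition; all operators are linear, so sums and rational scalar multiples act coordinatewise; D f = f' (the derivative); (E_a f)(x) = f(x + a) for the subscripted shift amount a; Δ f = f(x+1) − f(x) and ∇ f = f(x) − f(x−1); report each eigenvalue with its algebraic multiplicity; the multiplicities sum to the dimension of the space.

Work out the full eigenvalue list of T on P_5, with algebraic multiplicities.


λ = 0 (multiplicity 6)

image of 1: 0
image of x: 0
image of x^2: 0
image of x^3: 6
image of x^4: 24x + 24
image of x^5: 60x^2 + 120x + 70
the matrix is upper triangular; its diagonal is (0, 0, 0, 0, 0, 0)
for a triangular matrix the eigenvalues are the diagonal entries, with algebraic multiplicity their repetition count


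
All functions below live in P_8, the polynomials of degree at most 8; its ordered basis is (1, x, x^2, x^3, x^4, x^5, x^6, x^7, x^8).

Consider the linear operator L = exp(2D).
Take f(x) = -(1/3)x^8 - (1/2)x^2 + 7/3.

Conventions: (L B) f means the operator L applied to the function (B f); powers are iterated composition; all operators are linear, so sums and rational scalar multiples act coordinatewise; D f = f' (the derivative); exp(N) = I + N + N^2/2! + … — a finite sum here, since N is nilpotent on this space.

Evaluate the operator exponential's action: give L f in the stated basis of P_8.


the image equals g(x) = -(1/3)x^8 - (16/3)x^7 - (112/3)x^6 - (448/3)x^5 - (1120/3)x^4 - (1792/3)x^3 - (3587/6)x^2 - (1030/3)x - 85

order-1 term: -(16/3)x^7 - 2x
order-2 term: -(112/3)x^6 - 2
order-3 term: -(448/3)x^5
order-4 term: -(1120/3)x^4
order-5 term: -(1792/3)x^3
order-6 term: -(1792/3)x^2
order-7 term: -(1024/3)x
order-8 term: -256/3
the series for exp(2D) f terminates at order 8
exp(2D) f = -(1/3)x^8 - (16/3)x^7 - (112/3)x^6 - (448/3)x^5 - (1120/3)x^4 - (1792/3)x^3 - (3587/6)x^2 - (1030/3)x - 85


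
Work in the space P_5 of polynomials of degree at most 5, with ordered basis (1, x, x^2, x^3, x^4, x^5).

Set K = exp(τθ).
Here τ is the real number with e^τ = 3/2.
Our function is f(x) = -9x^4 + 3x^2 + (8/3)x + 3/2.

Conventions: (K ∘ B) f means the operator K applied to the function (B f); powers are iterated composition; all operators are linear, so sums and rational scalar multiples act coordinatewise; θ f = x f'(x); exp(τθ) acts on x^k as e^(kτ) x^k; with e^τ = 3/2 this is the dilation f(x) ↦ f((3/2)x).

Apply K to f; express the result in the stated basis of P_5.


g(x) = -(729/16)x^4 + (27/4)x^2 + 4x + 3/2

exp(τθ) x^k = e^(kτ) x^k; with e^τ = 3/2 this sends x^k to (3/2)^k x^k
x ↦ 3/2 x
x^2 ↦ 9/4 x^2
x^4 ↦ 81/16 x^4
applying this coordinatewise to f: exp(τθ) f = -(729/16)x^4 + (27/4)x^2 + 4x + 3/2


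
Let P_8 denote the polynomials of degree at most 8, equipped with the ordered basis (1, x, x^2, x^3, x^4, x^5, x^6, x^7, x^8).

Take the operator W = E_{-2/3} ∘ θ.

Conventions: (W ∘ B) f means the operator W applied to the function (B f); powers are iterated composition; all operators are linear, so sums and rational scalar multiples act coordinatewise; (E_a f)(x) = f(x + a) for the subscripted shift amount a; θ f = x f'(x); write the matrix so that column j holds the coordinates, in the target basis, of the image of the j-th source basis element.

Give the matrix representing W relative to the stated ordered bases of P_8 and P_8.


the matrix is [[0, -2/3, 8/9, -8/9, 64/81, -160/243, 128/243, -896/2187, 2048/6561]; [0, 1, -8/3, 4, -128/27, 400/81, -128/27, 3136/729, -8192/2187]; [0, 0, 2, -6, 32/3, -400/27, 160/9, -1568/81, 14336/729]; [0, 0, 0, 3, -32/3, 200/9, -320/9, 3920/81, -14336/243]; [0, 0, 0, 0, 4, -50/3, 40, -1960/27, 8960/81]; [0, 0, 0, 0, 0, 5, -24, 196/3, -3584/27]; [0, 0, 0, 0, 0, 0, 6, -98/3, 896/9]; [0, 0, 0, 0, 0, 0, 0, 7, -128/3]; [0, 0, 0, 0, 0, 0, 0, 0, 8]] (rows listed top to bottom)

image of 1: 0
image of x: x - 2/3
image of x^2: 2x^2 - (8/3)x + 8/9
image of x^3: 3x^3 - 6x^2 + 4x - 8/9
image of x^4: 4x^4 - (32/3)x^3 + (32/3)x^2 - (128/27)x + 64/81
image of x^5: 5x^5 - (50/3)x^4 + (200/9)x^3 - (400/27)x^2 + (400/81)x - 160/243
image of x^6: 6x^6 - 24x^5 + 40x^4 - (320/9)x^3 + (160/9)x^2 - (128/27)x + 128/243
image of x^7: 7x^7 - (98/3)x^6 + (196/3)x^5 - (1960/27)x^4 + (3920/81)x^3 - (1568/81)x^2 + (3136/729)x - 896/2187
image of x^8: 8x^8 - (128/3)x^7 + (896/9)x^6 - (3584/27)x^5 + (8960/81)x^4 - (14336/243)x^3 + (14336/729)x^2 - (8192/2187)x + 2048/6561
each image's coordinates form column j of the matrix


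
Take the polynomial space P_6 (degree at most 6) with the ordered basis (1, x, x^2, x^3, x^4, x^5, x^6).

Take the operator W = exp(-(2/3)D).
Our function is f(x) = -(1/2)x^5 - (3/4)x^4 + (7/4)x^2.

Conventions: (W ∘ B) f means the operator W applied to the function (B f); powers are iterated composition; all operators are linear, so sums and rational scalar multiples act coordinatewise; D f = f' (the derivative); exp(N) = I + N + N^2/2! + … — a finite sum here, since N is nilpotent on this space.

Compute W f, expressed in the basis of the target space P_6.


the image equals g(x) = -(1/2)x^5 + (11/12)x^4 - (2/9)x^3 + (133/108)x^2 - (157/81)x + 169/243

order-1 term: (5/3)x^4 + 2x^3 - (7/3)x
order-2 term: -(20/9)x^3 - 2x^2 + 7/9
order-3 term: (40/27)x^2 + (8/9)x
order-4 term: -(40/81)x - 4/27
order-5 term: 16/243
the series for exp(-(2/3)D) f terminates at order 5
exp(-(2/3)D) f = -(1/2)x^5 + (11/12)x^4 - (2/9)x^3 + (133/108)x^2 - (157/81)x + 169/243


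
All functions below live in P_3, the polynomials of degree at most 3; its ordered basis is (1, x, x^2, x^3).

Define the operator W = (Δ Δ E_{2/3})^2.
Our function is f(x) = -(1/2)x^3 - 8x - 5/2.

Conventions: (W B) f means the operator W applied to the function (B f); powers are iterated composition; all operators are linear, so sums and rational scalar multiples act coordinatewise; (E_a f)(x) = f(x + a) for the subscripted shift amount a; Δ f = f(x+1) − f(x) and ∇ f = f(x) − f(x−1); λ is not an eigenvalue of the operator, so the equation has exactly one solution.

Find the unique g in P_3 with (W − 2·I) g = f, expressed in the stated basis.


write g with unknown coordinates in the stated basis and equate coefficients in (W − 2·I) g = f
solving from the highest basis element down gives g = (1/4)x^3 + 4x + 5/4
check: W g = 0
so W g − 2·g = -(1/2)x^3 - 8x - 5/2 = f ✓

the result is g(x) = (1/4)x^3 + 4x + 5/4


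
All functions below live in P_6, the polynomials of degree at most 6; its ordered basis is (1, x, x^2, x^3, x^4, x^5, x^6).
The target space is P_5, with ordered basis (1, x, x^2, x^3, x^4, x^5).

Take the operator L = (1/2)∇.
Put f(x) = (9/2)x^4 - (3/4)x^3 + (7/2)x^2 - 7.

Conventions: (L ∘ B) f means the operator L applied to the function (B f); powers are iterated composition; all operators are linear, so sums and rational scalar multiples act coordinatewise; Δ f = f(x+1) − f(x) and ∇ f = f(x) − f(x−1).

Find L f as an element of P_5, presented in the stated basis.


∇ f = 18x^3 - (117/4)x^2 + (109/4)x - 35/4
((1/2)∇) f = 9x^3 - (117/8)x^2 + (109/8)x - 35/8

g(x) = 9x^3 - (117/8)x^2 + (109/8)x - 35/8


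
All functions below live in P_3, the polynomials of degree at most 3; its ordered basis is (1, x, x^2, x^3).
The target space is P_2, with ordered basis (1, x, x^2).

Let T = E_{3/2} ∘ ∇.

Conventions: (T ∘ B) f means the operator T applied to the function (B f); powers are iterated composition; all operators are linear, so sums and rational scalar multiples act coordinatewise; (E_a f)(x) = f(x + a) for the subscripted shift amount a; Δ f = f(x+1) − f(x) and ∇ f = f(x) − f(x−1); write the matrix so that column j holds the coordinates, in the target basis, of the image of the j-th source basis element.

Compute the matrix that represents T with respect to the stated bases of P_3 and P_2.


image of 1: 0
image of x: 1
image of x^2: 2x + 2
image of x^3: 3x^2 + 6x + 13/4
each image's coordinates form column j of the matrix

the matrix is [[0, 1, 2, 13/4]; [0, 0, 2, 6]; [0, 0, 0, 3]] (rows listed top to bottom)


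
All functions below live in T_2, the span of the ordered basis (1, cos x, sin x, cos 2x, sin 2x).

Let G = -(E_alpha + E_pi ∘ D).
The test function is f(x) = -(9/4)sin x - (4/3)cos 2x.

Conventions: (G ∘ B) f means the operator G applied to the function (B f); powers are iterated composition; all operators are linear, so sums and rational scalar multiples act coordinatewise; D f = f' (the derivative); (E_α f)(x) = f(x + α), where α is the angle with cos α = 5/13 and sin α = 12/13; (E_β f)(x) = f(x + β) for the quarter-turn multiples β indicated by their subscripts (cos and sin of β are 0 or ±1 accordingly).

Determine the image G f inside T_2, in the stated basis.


the image equals g(x) = -(9/52)cos x + (45/52)sin x - (476/507)cos 2x - (1832/507)sin 2x

E_alpha f = -(27/13)cos x - (45/52)sin x + (476/507)cos 2x + (160/169)sin 2x
D f = -(9/4)cos x + (8/3)sin 2x
E_pi D f = (9/4)cos x + (8/3)sin 2x
(E_alpha + E_pi ∘ D) f = (9/52)cos x - (45/52)sin x + (476/507)cos 2x + (1832/507)sin 2x
(-(E_alpha + E_pi ∘ D)) f = -(9/52)cos x + (45/52)sin x - (476/507)cos 2x - (1832/507)sin 2x


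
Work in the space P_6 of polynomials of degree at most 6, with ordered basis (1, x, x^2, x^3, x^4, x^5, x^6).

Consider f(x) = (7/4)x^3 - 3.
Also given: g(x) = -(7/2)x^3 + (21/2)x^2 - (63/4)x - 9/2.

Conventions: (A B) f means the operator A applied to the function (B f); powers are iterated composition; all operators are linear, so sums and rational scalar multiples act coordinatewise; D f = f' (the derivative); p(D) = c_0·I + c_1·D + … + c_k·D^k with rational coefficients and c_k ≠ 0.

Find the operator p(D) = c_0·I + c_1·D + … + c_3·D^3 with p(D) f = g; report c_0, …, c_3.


D^0 f = (7/4)x^3 - 3
D^1 f = (21/4)x^2
D^2 f = (21/2)x
D^3 f = 21/2
matching coefficients of g against c_0 f + c_1 Df + … from the top degree down determines the c_i
solution: c_0 = -2, c_1 = 2, c_2 = -3/2, c_3 = -1

p(D) = -2·I + 2·D − (3/2)·D^2 − D^3, i.e. c_0 = -2, c_1 = 2, c_2 = -3/2, c_3 = -1


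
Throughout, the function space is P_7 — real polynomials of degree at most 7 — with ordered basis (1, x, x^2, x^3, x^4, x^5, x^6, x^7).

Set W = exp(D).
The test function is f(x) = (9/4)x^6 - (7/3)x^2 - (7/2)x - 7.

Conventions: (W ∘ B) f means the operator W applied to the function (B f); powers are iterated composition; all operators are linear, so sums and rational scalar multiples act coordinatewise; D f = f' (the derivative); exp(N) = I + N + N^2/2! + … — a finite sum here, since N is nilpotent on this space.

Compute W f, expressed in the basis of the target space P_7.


order-1 term: (27/2)x^5 - (14/3)x - 7/2
order-2 term: (135/4)x^4 - 7/3
order-3 term: 45x^3
order-4 term: (135/4)x^2
order-5 term: (27/2)x
order-6 term: 9/4
the series for exp(D) f terminates at order 6
exp(D) f = (9/4)x^6 + (27/2)x^5 + (135/4)x^4 + 45x^3 + (377/12)x^2 + (16/3)x - 127/12

g(x) = (9/4)x^6 + (27/2)x^5 + (135/4)x^4 + 45x^3 + (377/12)x^2 + (16/3)x - 127/12


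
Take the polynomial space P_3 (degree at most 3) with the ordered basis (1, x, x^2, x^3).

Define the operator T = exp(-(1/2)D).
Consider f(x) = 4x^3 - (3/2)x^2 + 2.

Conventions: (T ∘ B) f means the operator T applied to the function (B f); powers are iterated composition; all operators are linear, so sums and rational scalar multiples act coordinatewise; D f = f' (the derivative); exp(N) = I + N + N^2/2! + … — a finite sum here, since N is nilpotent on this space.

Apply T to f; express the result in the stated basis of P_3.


order-1 term: -6x^2 + (3/2)x
order-2 term: 3x - 3/8
order-3 term: -1/2
the series for exp(-(1/2)D) f terminates at order 3
exp(-(1/2)D) f = 4x^3 - (15/2)x^2 + (9/2)x + 9/8

g(x) = 4x^3 - (15/2)x^2 + (9/2)x + 9/8


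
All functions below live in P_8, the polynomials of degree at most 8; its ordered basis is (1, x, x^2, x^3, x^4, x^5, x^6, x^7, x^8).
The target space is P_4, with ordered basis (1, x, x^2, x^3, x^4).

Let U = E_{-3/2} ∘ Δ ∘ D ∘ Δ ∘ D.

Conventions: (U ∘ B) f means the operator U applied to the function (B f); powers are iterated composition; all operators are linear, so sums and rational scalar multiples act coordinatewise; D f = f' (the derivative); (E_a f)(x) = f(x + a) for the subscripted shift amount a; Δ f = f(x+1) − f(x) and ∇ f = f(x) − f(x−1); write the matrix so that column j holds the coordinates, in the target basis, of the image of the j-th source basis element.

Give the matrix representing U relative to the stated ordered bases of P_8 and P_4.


image of 1: 0
image of x: 0
image of x^2: 0
image of x^3: 0
image of x^4: 24
image of x^5: 120x - 60
image of x^6: 360x^2 - 360x + 150
image of x^7: 840x^3 - 1260x^2 + 1050x - 315
image of x^8: 1680x^4 - 3360x^3 + 4200x^2 - 2520x + 637
each image's coordinates form column j of the matrix

the matrix is [[0, 0, 0, 0, 24, -60, 150, -315, 637]; [0, 0, 0, 0, 0, 120, -360, 1050, -2520]; [0, 0, 0, 0, 0, 0, 360, -1260, 4200]; [0, 0, 0, 0, 0, 0, 0, 840, -3360]; [0, 0, 0, 0, 0, 0, 0, 0, 1680]] (rows listed top to bottom)


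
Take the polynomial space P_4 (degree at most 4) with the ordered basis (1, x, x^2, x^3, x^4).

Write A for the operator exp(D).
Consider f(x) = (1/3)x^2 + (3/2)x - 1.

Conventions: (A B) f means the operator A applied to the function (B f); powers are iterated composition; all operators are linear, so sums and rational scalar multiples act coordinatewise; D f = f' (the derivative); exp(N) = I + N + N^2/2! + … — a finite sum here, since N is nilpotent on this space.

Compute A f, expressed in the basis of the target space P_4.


g(x) = (1/3)x^2 + (13/6)x + 5/6

order-1 term: (2/3)x + 3/2
order-2 term: 1/3
the series for exp(D) f terminates at order 2
exp(D) f = (1/3)x^2 + (13/6)x + 5/6


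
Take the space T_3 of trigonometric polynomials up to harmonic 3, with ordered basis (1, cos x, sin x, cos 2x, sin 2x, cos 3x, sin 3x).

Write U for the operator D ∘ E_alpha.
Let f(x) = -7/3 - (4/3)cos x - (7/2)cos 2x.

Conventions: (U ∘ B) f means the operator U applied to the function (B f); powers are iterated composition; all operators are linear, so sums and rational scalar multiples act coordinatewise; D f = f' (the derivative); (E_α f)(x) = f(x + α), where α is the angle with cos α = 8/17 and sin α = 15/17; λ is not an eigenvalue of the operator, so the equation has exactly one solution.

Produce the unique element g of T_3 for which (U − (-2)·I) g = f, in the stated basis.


write g with unknown coordinates in the stated basis and equate coefficients in (U − (-2)·I) g = f
solving from the highest basis element down gives g = -7/6 - (76/75)cos x - (32/75)sin x - (7/8)cos 2x + (23/8)sin 2x
check: U g = (52/75)cos x + (64/75)sin x - (7/4)cos 2x - (23/4)sin 2x
so U g − (-2)·g = -7/3 - (4/3)cos x - (7/2)cos 2x = f ✓

the result is g(x) = -7/6 - (76/75)cos x - (32/75)sin x - (7/8)cos 2x + (23/8)sin 2x


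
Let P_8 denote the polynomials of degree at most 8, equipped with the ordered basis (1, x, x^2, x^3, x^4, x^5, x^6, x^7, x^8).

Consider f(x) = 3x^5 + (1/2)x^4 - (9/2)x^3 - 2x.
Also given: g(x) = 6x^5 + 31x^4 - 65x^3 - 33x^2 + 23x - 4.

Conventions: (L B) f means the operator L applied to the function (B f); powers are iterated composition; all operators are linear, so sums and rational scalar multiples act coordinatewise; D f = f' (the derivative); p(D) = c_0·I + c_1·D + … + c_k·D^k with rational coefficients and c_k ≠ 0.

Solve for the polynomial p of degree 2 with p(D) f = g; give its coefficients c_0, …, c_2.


D^0 f = 3x^5 + (1/2)x^4 - (9/2)x^3 - 2x
D^1 f = 15x^4 + 2x^3 - (27/2)x^2 - 2
D^2 f = 60x^3 + 6x^2 - 27x
matching coefficients of g against c_0 f + c_1 Df + … from the top degree down determines the c_i
solution: c_0 = 2, c_1 = 2, c_2 = -1

p(D) = 2·I + 2·D − D^2, i.e. c_0 = 2, c_1 = 2, c_2 = -1


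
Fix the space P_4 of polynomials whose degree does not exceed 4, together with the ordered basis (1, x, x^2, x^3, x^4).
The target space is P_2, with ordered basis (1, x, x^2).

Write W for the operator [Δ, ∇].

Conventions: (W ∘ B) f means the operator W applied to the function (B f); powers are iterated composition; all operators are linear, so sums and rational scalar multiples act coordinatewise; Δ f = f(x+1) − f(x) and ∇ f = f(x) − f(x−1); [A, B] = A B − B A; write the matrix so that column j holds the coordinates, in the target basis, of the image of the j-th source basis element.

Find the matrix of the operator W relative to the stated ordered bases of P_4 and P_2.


the matrix is [[0, 0, 0, 0, 0]; [0, 0, 0, 0, 0]; [0, 0, 0, 0, 0]] (rows listed top to bottom)

image of 1: 0
image of x: 0
image of x^2: 0
image of x^3: 0
image of x^4: 0
each image's coordinates form column j of the matrix


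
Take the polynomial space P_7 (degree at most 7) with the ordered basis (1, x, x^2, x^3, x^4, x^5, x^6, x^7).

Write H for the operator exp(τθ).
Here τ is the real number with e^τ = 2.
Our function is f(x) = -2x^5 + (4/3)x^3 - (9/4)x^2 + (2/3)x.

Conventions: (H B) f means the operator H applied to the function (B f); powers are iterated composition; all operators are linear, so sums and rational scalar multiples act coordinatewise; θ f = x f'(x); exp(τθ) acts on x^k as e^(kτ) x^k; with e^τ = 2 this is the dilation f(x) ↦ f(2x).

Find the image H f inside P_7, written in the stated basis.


exp(τθ) x^k = e^(kτ) x^k; with e^τ = 2 this sends x^k to 2^k x^k
x ↦ 2 x
x^2 ↦ 4 x^2
x^3 ↦ 8 x^3
x^5 ↦ 32 x^5
applying this coordinatewise to f: exp(τθ) f = -64x^5 + (32/3)x^3 - 9x^2 + (4/3)x

g(x) = -64x^5 + (32/3)x^3 - 9x^2 + (4/3)x


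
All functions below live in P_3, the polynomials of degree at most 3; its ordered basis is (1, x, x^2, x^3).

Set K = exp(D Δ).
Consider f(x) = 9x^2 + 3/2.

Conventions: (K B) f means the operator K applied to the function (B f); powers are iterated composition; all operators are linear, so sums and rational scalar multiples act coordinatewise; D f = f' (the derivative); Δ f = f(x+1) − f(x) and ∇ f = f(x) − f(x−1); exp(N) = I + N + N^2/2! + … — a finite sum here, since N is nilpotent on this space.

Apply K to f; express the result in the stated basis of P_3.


the result is g(x) = 9x^2 + 39/2

order-1 term: 18
the series for exp(D Δ) f terminates at order 1
exp(D Δ) f = 9x^2 + 39/2


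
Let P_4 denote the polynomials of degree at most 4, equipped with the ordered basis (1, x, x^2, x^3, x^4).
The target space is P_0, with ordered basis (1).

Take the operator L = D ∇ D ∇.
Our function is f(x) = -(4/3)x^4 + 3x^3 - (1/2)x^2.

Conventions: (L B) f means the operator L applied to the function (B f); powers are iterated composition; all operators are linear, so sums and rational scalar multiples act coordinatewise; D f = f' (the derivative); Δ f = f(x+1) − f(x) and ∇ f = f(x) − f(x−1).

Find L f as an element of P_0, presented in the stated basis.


∇ f = -(16/3)x^3 + 17x^2 - (46/3)x + 29/6
D ∇ f = -16x^2 + 34x - 46/3
∇ D ∇ f = -32x + 50
D ∇ D ∇ f = -32

the image equals g(x) = -32


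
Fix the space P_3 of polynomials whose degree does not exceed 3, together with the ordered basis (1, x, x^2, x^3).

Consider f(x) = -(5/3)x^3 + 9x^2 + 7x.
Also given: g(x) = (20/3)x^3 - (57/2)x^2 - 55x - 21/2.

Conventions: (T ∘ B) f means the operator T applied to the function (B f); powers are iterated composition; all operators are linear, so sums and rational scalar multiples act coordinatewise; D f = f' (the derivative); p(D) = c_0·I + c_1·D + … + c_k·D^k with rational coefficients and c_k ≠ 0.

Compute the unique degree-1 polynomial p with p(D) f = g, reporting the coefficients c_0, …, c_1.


p(D) = -4·I − (3/2)·D, i.e. c_0 = -4, c_1 = -3/2

D^0 f = -(5/3)x^3 + 9x^2 + 7x
D^1 f = -5x^2 + 18x + 7
matching coefficients of g against c_0 f + c_1 Df + … from the top degree down determines the c_i
solution: c_0 = -4, c_1 = -3/2


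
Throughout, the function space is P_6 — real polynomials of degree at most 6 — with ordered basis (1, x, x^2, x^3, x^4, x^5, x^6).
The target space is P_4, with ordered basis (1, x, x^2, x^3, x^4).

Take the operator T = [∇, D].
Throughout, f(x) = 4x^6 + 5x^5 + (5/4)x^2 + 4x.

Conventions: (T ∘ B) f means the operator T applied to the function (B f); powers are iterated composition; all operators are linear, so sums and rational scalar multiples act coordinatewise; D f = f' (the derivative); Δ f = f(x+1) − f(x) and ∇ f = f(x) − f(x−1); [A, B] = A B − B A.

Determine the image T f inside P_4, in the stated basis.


g(x) = 0

D f = 24x^5 + 25x^4 + (5/2)x + 4
∇ D f = 120x^4 - 140x^3 + 90x^2 - 20x + 3/2
∇ f = 24x^5 - 35x^4 + 30x^3 - 10x^2 + (3/2)x + 15/4
D ∇ f = 120x^4 - 140x^3 + 90x^2 - 20x + 3/2
[∇, D] f = 0


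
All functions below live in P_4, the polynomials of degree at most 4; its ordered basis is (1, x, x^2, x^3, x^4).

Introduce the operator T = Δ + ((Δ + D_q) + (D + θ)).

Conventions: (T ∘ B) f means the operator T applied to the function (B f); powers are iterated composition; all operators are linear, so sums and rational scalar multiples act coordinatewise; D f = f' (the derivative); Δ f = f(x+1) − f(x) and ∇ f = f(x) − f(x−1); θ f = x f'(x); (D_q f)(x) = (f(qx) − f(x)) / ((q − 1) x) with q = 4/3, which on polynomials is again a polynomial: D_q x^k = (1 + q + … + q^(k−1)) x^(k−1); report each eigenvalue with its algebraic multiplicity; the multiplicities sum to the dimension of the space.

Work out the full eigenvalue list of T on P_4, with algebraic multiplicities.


λ = 0 (multiplicity 1), λ = 1 (multiplicity 1), λ = 2 (multiplicity 1), λ = 3 (multiplicity 1), λ = 4 (multiplicity 1)

image of 1: 0
image of x: x + 4
image of x^2: 2x^2 + (25/3)x + 2
image of x^3: 3x^3 + (118/9)x^2 + 6x + 2
image of x^4: 4x^4 + (499/27)x^3 + 12x^2 + 8x + 2
the matrix is upper triangular; its diagonal is (0, 1, 2, 3, 4)
for a triangular matrix the eigenvalues are the diagonal entries, with algebraic multiplicity their repetition count


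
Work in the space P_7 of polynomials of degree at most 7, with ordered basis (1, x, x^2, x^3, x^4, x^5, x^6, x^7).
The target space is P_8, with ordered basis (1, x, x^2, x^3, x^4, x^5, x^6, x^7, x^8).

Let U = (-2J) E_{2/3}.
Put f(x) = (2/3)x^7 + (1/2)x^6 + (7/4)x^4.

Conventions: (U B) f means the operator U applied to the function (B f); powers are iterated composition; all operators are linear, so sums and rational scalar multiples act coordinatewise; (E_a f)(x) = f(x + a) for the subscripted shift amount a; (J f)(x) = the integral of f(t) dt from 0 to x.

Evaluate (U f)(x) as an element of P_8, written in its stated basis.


the image equals g(x) = -(1/6)x^8 - (65/63)x^7 - (74/27)x^6 - (3887/810)x^5 - (1487/243)x^4 - (3884/729)x^3 - (6296/2187)x^2 - (5624/6561)x

E_{2/3} f = (2/3)x^7 + (65/18)x^6 + (74/9)x^5 + (3887/324)x^4 + (2974/243)x^3 + (1942/243)x^2 + (6296/2187)x + 2812/6561
J E_{2/3} f = (1/12)x^8 + (65/126)x^7 + (37/27)x^6 + (3887/1620)x^5 + (1487/486)x^4 + (1942/729)x^3 + (3148/2187)x^2 + (2812/6561)x
(-2J) E_{2/3} f = -(1/6)x^8 - (65/63)x^7 - (74/27)x^6 - (3887/810)x^5 - (1487/243)x^4 - (3884/729)x^3 - (6296/2187)x^2 - (5624/6561)x


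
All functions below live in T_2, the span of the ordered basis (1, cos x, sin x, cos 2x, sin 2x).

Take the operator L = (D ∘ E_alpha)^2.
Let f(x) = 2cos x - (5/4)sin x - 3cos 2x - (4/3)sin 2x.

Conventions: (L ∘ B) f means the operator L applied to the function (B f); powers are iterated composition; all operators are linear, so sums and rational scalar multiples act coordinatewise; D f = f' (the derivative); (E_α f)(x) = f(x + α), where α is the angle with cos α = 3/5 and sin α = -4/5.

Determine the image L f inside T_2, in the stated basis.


E_alpha f = (11/5)cos x + (17/20)sin x + (53/25)cos 2x - (188/75)sin 2x
D E_alpha f = (17/20)cos x - (11/5)sin x - (376/75)cos 2x - (106/25)sin 2x
E_alpha (D ∘ E_alpha) f = (227/100)cos x - (16/25)sin x + (10264/1875)cos 2x - (2266/625)sin 2x
D E_alpha (D ∘ E_alpha) f = -(16/25)cos x - (227/100)sin x - (4532/625)cos 2x - (20528/1875)sin 2x

g(x) = -(16/25)cos x - (227/100)sin x - (4532/625)cos 2x - (20528/1875)sin 2x


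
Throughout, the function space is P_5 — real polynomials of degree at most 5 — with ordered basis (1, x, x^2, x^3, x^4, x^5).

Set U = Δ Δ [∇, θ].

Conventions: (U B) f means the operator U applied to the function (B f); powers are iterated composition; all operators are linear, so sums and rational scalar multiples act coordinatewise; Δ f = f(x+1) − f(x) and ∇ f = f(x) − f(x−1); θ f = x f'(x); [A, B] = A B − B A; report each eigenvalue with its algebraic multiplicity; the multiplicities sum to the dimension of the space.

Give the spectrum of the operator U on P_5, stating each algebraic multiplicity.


λ = 0 (multiplicity 6)

image of 1: 0
image of x: 0
image of x^2: 0
image of x^3: 6
image of x^4: 24x
image of x^5: 60x^2 + 10
the matrix is upper triangular; its diagonal is (0, 0, 0, 0, 0, 0)
for a triangular matrix the eigenvalues are the diagonal entries, with algebraic multiplicity their repetition count


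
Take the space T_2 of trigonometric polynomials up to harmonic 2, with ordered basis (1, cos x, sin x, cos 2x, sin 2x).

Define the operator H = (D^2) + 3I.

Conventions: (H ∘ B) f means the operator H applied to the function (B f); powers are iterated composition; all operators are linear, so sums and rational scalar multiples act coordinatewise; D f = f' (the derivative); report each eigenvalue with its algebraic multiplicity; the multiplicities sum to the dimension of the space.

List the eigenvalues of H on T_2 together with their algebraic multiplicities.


λ = -1 (multiplicity 2), λ = 2 (multiplicity 2), λ = 3 (multiplicity 1)

image of 1: 3
image of cos x: 2cos x
image of sin x: 2sin x
image of cos 2x: -cos 2x
image of sin 2x: -sin 2x
the matrix is diagonal; its diagonal is (3, 2, 2, -1, -1)
for a triangular matrix the eigenvalues are the diagonal entries, with algebraic multiplicity their repetition count


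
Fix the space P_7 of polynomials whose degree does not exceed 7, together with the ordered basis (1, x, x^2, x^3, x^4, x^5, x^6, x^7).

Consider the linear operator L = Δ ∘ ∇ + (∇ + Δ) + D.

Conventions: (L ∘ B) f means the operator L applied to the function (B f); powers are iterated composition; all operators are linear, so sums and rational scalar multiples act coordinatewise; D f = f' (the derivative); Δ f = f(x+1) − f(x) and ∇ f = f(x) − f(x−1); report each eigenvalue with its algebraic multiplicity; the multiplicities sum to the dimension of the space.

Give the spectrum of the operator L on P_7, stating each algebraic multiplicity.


image of 1: 0
image of x: 3
image of x^2: 6x + 2
image of x^3: 9x^2 + 6x + 2
image of x^4: 12x^3 + 12x^2 + 8x + 2
image of x^5: 15x^4 + 20x^3 + 20x^2 + 10x + 2
image of x^6: 18x^5 + 30x^4 + 40x^3 + 30x^2 + 12x + 2
image of x^7: 21x^6 + 42x^5 + 70x^4 + 70x^3 + 42x^2 + 14x + 2
the matrix is upper triangular; its diagonal is (0, 0, 0, 0, 0, 0, 0, 0)
for a triangular matrix the eigenvalues are the diagonal entries, with algebraic multiplicity their repetition count

λ = 0 (multiplicity 8)


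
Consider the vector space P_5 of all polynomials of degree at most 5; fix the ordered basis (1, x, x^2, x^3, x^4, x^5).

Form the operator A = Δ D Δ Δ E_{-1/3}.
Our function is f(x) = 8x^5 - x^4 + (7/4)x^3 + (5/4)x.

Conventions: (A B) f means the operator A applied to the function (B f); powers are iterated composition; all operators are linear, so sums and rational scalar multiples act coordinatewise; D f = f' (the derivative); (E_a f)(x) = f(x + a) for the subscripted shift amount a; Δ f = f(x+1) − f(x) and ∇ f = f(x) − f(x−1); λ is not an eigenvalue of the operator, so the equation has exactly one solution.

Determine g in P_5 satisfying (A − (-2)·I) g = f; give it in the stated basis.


the result is g(x) = 4x^5 - (1/2)x^4 + (7/8)x^3 - (1915/8)x - 274

write g with unknown coordinates in the stated basis and equate coefficients in (A − (-2)·I) g = f
solving from the highest basis element down gives g = 4x^5 - (1/2)x^4 + (7/8)x^3 - (1915/8)x - 274
check: A g = 480x + 548
so A g − (-2)·g = 8x^5 - x^4 + (7/4)x^3 + (5/4)x = f ✓


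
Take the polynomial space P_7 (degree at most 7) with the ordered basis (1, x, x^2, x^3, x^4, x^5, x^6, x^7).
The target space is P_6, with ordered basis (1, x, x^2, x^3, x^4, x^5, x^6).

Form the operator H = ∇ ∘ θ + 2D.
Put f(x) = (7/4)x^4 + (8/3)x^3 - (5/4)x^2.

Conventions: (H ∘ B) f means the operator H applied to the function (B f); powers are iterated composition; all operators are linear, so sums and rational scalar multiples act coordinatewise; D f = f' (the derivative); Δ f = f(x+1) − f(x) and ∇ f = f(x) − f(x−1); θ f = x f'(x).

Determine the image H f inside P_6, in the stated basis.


θ f = 7x^4 + 8x^3 - (5/2)x^2
∇ θ f = 28x^3 - 18x^2 - x + 7/2
D f = 7x^3 + 8x^2 - (5/2)x
(2D) f = 14x^3 + 16x^2 - 5x
(∇ ∘ θ + 2D) f = 42x^3 - 2x^2 - 6x + 7/2

the image equals g(x) = 42x^3 - 2x^2 - 6x + 7/2


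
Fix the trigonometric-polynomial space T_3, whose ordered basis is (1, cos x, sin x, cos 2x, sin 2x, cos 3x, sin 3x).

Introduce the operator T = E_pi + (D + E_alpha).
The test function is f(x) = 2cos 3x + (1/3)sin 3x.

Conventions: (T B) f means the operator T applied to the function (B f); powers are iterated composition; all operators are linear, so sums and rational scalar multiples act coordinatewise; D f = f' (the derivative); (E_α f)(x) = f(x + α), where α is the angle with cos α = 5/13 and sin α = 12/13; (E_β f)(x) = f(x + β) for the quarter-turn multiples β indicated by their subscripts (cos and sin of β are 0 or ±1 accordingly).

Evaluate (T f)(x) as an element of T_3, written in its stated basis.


E_pi f = -2cos 3x - (1/3)sin 3x
D f = cos 3x - 6sin 3x
E_alpha f = -(4346/2197)cos 3x + (2933/6591)sin 3x
(D + E_alpha) f = -(2149/2197)cos 3x - (36613/6591)sin 3x
(E_pi + (D + E_alpha)) f = -(6543/2197)cos 3x - (38810/6591)sin 3x

g(x) = -(6543/2197)cos 3x - (38810/6591)sin 3x


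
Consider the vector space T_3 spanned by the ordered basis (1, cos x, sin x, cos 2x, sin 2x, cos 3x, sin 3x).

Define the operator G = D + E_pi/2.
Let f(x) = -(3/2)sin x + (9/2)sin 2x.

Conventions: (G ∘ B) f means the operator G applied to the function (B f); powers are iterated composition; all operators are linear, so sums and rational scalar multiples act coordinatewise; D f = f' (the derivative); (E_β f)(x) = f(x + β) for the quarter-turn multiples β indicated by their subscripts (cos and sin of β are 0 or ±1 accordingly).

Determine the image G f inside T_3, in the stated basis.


g(x) = -3cos x + 9cos 2x - (9/2)sin 2x

D f = -(3/2)cos x + 9cos 2x
E_pi/2 f = -(3/2)cos x - (9/2)sin 2x
(D + E_pi/2) f = -3cos x + 9cos 2x - (9/2)sin 2x
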